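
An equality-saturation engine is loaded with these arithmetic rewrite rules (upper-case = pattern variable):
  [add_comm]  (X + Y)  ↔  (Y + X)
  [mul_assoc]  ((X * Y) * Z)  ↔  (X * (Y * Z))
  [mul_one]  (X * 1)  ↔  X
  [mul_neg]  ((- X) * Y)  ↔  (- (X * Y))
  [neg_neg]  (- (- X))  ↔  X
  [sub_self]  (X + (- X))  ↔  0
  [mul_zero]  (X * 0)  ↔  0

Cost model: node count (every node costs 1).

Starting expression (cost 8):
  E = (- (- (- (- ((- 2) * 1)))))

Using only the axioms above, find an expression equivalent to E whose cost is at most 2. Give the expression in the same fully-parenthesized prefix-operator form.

(- 2)   [cost 2]

step 1: mul_one (→) rewrites ((- 2) * 1) into (- 2), now (- (- (- (- (- 2)))))
step 2: neg_neg (→) rewrites (- (- 2)) into 2, now (- (- (- 2)))
step 3: neg_neg (→) rewrites (- (- (- 2))) into (- 2), reaching cost 2 (bound 2)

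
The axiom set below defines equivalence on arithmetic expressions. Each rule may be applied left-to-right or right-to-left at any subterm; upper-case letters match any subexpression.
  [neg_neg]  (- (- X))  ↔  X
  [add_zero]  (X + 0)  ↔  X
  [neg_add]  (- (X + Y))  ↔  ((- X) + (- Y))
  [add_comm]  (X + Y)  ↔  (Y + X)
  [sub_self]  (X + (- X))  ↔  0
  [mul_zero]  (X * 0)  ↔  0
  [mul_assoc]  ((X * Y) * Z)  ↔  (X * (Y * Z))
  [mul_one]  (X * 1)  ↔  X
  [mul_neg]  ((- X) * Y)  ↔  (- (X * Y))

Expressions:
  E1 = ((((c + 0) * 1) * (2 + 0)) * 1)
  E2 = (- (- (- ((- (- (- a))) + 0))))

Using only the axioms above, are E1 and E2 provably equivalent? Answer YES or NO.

All listed rules preserve value, hence provable equivalence implies equal values everywhere; look for a separating assignment.
a=0, c=1 gives E1 ↦ 2, E2 ↦ 0; values differ ⇒ not provably equivalent.

NO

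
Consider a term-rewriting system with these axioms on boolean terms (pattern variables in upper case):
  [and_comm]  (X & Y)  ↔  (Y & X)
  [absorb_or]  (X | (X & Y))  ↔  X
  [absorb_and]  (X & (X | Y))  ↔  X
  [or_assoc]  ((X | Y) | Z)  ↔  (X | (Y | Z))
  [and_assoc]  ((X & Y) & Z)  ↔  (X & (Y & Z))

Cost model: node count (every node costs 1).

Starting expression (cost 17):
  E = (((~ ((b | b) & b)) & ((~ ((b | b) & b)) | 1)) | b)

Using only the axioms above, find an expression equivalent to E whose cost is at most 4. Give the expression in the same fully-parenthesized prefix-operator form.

step 1: absorb_and (→) rewrites ((~ ((b | b) & b)) & ((~ ((b | b) & b)) | 1)) into (~ ((b | b) & b)), now ((~ ((b | b) & b)) | b)
step 2: and_comm (→) rewrites ((b | b) & b) into (b & (b | b)), now ((~ (b & (b | b))) | b)
step 3: absorb_and (→) rewrites (b & (b | b)) into b, reaching cost 4 (bound 4)

((~ b) | b)   [cost 4]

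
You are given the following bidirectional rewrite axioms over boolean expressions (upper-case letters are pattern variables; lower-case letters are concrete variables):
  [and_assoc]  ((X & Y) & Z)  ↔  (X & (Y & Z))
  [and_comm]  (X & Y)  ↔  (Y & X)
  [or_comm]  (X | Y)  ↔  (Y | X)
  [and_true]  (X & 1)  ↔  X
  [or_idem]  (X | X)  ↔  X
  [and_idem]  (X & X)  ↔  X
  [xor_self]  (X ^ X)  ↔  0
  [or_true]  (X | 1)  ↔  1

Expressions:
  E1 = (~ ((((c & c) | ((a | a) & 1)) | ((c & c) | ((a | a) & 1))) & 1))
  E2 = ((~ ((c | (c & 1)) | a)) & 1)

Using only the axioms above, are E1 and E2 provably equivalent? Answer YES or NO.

YES

(1) ((((c & c) | ((a | a) & 1)) | ((c & c) | ((a | a) & 1))) & 1)  =[and_true →]=  (((c & c) | ((a | a) & 1)) | ((c & c) | ((a | a) & 1)))    ⊢ (~ (((c & c) | ((a | a) & 1)) | ((c & c) | ((a | a) & 1))))
(2) (((c & c) | ((a | a) & 1)) | ((c & c) | ((a | a) & 1)))  =[or_idem →]=  ((c & c) | ((a | a) & 1))    ⊢ (~ ((c & c) | ((a | a) & 1)))
(3) (a | a)  =[or_idem →]=  a    ⊢ (~ ((c & c) | (a & 1)))
(4) (c & c)  =[and_idem →]=  c    ⊢ (~ (c | (a & 1)))
(5) (a & 1)  =[and_true →]=  a    ⊢ (~ (c | a))
(6) (~ (c | a))  =[and_true ←]=  ((~ (c | a)) & 1)
(7) c  =[or_idem ←]=  (c | c)    ⊢ ((~ ((c | c) | a)) & 1)
(8) c  =[and_true ←]=  (c & 1)    ⊢ E2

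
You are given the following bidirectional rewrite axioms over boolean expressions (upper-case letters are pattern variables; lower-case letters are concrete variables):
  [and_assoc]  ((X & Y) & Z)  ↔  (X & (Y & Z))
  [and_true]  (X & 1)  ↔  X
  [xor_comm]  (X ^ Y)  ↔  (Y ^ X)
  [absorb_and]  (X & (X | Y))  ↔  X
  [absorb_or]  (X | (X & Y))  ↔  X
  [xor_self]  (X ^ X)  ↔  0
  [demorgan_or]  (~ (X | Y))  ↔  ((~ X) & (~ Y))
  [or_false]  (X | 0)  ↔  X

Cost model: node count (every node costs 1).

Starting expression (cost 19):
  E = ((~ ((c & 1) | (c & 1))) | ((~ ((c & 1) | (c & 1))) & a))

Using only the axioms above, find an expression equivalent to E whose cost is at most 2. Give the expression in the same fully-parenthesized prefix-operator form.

(~ c)   [cost 2]

1. [absorb_or →] ((~ ((c & 1) | (c & 1))) | ((~ ((c & 1) | (c & 1))) & a))  →  (~ ((c & 1) | (c & 1)))
2. [and_true →] (c & 1)  →  c;  E = (~ (c | (c & 1)))
3. [absorb_or →] (c | (c & 1))  →  c;  cost 2 ≤ 2, done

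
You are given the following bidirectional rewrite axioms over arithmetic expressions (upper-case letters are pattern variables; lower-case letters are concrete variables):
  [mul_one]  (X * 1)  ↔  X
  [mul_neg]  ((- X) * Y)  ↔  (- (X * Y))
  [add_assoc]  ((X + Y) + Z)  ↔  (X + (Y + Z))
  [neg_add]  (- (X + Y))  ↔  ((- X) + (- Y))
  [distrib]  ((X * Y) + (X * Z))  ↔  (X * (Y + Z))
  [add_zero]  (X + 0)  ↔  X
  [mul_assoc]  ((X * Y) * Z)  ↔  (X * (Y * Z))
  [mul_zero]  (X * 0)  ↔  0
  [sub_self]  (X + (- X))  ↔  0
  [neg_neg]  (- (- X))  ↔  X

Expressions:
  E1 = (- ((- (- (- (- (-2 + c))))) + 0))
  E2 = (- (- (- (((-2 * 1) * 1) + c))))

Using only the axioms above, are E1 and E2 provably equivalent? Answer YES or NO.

YES

1. [add_zero →] ((- (- (- (- (-2 + c))))) + 0)  →  (- (- (- (- (-2 + c)))));  E1 = (- (- (- (- (- (-2 + c))))))
2. [neg_neg →] (- (- (- (- (- (-2 + c))))))  →  (- (- (- (-2 + c))))
3. [neg_neg →] (- (- (- (-2 + c))))  →  (- (-2 + c))
4. [mul_one ←] -2  →  (-2 * 1);  E1 = (- ((-2 * 1) + c))
5. [neg_neg ←] (- ((-2 * 1) + c))  →  (- (- (- ((-2 * 1) + c))))
6. [mul_one ←] (-2 * 1)  →  ((-2 * 1) * 1);  this is E2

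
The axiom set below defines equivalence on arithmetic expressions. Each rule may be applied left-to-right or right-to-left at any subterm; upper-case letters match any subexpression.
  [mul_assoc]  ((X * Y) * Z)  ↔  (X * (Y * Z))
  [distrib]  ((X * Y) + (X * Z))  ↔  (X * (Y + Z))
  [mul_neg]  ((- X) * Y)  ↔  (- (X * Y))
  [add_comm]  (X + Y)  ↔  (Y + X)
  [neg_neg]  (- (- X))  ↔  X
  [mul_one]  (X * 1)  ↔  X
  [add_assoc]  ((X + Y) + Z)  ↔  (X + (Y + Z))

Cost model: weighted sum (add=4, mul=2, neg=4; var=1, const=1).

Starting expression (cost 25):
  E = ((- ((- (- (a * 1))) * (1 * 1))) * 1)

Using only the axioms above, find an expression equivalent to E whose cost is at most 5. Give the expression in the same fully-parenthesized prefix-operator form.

(- a)   [cost 5]

1. [mul_one →] (a * 1)  →  a;  E = ((- ((- (- a)) * (1 * 1))) * 1)
2. [mul_one →] (1 * 1)  →  1;  E = ((- ((- (- a)) * 1)) * 1)
3. [mul_one →] ((- (- a)) * 1)  →  (- (- a));  E = ((- (- (- a))) * 1)
4. [mul_one →] ((- (- (- a))) * 1)  →  (- (- (- a)))
5. [neg_neg →] (- (- (- a)))  →  (- a);  cost 5 ≤ 5, done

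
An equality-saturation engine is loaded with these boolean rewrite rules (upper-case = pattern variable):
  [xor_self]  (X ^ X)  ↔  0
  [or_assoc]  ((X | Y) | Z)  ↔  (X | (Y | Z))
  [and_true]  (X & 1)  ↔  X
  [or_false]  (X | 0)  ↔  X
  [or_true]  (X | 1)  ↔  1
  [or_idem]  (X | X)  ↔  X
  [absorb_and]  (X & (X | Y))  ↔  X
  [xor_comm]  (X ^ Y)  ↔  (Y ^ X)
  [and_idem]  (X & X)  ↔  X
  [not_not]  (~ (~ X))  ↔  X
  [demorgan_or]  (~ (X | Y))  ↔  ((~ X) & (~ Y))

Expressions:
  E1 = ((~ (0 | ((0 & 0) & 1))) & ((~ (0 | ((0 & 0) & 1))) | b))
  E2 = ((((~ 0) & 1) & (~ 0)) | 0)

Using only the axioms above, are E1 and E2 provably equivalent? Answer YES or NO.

step 1: absorb_and (→) rewrites ((~ (0 | ((0 & 0) & 1))) & ((~ (0 | ((0 & 0) & 1))) | b)) into (~ (0 | ((0 & 0) & 1)))
step 2: and_idem (→) rewrites (0 & 0) into 0, now (~ (0 | (0 & 1)))
step 3: and_true (→) rewrites (0 & 1) into 0, now (~ (0 | 0))
step 4: or_idem (→) rewrites (0 | 0) into 0, now (~ 0)
step 5: and_idem (←) rewrites (~ 0) into ((~ 0) & (~ 0))
step 6: or_false (←) rewrites ((~ 0) & (~ 0)) into (((~ 0) & (~ 0)) | 0)
step 7: and_true (←) rewrites (~ 0) into ((~ 0) & 1), which is E2

YES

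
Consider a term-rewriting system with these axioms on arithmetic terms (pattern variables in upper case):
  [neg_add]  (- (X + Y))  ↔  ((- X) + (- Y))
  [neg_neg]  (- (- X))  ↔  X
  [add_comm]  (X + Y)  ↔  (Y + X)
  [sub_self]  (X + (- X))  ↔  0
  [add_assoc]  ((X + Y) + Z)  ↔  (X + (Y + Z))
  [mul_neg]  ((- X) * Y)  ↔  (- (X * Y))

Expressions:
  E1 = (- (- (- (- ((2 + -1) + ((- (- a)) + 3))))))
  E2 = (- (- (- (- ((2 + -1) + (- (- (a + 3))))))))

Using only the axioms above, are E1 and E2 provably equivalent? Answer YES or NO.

YES

(1) (- (- ((2 + -1) + ((- (- a)) + 3))))  =[neg_neg →]=  ((2 + -1) + ((- (- a)) + 3))    ⊢ (- (- ((2 + -1) + ((- (- a)) + 3))))
(2) (- (- a))  =[neg_neg →]=  a    ⊢ (- (- ((2 + -1) + (a + 3))))
(3) (a + 3)  =[neg_neg ←]=  (- (- (a + 3)))    ⊢ (- (- ((2 + -1) + (- (- (a + 3))))))
(4) (- (- ((2 + -1) + (- (- (a + 3))))))  =[neg_neg ←]=  (- (- (- (- ((2 + -1) + (- (- (a + 3))))))))    ⊢ E2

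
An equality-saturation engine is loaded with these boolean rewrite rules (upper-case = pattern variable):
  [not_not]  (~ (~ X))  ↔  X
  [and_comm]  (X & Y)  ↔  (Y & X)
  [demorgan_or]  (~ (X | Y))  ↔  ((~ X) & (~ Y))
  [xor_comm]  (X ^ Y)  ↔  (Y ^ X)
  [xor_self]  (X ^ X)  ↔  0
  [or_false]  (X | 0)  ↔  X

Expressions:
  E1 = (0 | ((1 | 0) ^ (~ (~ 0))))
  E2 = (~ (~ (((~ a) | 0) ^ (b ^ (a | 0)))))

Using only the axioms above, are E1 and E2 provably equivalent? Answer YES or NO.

NO

All listed rules preserve value, hence provable equivalence implies equal values everywhere; look for a separating assignment.
a=0, b=1 gives E1 ↦ 1, E2 ↦ 0; values differ ⇒ not provably equivalent.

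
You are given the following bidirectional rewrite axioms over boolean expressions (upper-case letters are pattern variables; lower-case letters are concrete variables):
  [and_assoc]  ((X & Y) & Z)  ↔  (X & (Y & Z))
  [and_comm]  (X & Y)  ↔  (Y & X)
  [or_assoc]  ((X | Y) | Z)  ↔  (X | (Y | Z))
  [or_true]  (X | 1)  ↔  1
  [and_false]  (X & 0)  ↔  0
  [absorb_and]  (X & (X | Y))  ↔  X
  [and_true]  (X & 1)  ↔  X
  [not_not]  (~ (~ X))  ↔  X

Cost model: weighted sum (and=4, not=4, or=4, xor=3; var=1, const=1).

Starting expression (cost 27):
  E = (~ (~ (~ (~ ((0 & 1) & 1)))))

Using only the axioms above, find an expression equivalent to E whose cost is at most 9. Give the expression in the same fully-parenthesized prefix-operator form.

(~ (~ 0))   [cost 9]

(1) (0 & 1)  =[and_true →]=  0    ⊢ (~ (~ (~ (~ (0 & 1)))))
(2) (0 & 1)  =[and_true →]=  0    ⊢ (~ (~ (~ (~ 0))))
(3) (~ (~ (~ (~ 0))))  =[not_not →]=  (~ (~ 0))    ⊢ cost 9, within 9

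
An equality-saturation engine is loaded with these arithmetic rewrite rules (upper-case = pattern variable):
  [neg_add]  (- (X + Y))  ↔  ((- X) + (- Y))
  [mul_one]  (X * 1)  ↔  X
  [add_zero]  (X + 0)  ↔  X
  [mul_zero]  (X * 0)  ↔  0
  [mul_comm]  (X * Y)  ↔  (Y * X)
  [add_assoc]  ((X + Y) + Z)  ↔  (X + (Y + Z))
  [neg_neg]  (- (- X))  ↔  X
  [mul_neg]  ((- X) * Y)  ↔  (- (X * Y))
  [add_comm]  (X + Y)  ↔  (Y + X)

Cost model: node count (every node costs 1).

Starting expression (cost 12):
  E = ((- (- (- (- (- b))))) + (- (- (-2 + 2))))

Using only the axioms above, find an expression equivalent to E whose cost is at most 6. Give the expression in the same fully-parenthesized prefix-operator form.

step 1: neg_neg (→) rewrites (- (- (- (- b)))) into (- (- b)), now ((- (- (- b))) + (- (- (-2 + 2))))
step 2: neg_neg (→) rewrites (- (- b)) into b, now ((- b) + (- (- (-2 + 2))))
step 3: neg_neg (→) rewrites (- (- (-2 + 2))) into (-2 + 2), reaching cost 6 (bound 6)

((- b) + (-2 + 2))   [cost 6]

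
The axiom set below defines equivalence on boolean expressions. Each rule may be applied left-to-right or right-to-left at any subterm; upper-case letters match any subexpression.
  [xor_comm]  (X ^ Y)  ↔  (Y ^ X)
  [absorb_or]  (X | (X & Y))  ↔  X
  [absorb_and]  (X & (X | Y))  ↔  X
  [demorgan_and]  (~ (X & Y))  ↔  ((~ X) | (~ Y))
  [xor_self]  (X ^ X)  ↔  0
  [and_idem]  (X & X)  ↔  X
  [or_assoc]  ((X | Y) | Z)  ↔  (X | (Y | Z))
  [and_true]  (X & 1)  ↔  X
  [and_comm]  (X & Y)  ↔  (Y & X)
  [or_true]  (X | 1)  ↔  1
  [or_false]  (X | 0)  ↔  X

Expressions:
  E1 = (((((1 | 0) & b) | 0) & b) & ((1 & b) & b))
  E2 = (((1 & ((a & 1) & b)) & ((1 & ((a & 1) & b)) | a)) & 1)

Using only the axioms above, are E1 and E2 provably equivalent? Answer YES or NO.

The axioms are sound identities: if E1 ↔* E2 then E1 and E2 evaluate identically under any assignment.
Under a=0, b=1: E1 evaluates to 1, E2 to 0. Distinct ⇒ no rewrite sequence connects them.

NO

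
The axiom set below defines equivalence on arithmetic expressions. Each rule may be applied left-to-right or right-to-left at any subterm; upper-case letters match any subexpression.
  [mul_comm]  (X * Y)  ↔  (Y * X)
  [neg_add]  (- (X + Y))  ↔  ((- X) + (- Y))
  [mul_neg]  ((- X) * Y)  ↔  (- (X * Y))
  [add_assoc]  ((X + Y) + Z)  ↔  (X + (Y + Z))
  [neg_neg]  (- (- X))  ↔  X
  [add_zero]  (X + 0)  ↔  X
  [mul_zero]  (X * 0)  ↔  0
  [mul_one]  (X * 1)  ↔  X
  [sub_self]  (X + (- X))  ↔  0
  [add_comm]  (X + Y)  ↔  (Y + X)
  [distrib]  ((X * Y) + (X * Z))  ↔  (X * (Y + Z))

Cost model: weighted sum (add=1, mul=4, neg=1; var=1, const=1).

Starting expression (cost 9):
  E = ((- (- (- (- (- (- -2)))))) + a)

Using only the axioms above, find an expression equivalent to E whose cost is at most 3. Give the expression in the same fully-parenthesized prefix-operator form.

1. [neg_neg →] (- (- (- (- (- (- -2))))))  →  (- (- (- (- -2))));  E = ((- (- (- (- -2)))) + a)
2. [neg_neg →] (- (- -2))  →  -2;  E = ((- (- -2)) + a)
3. [neg_neg →] (- (- -2))  →  -2;  cost 3 ≤ 3, done

(-2 + a)   [cost 3]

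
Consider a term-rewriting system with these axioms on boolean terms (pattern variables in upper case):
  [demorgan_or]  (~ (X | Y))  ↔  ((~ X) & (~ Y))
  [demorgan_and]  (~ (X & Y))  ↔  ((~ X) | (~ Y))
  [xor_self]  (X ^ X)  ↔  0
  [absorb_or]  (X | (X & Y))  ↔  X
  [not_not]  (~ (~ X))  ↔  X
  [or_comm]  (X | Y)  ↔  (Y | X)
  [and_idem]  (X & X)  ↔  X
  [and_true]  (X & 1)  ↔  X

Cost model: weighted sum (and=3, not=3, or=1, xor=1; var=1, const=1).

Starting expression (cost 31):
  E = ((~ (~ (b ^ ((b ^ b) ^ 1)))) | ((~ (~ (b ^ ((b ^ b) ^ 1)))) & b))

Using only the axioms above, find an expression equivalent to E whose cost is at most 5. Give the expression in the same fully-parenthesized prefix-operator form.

(b ^ (0 ^ 1))   [cost 5]

(1) ((~ (~ (b ^ ((b ^ b) ^ 1)))) | ((~ (~ (b ^ ((b ^ b) ^ 1)))) & b))  =[absorb_or →]=  (~ (~ (b ^ ((b ^ b) ^ 1))))
(2) (b ^ b)  =[xor_self →]=  0    ⊢ (~ (~ (b ^ (0 ^ 1))))
(3) (~ (~ (b ^ (0 ^ 1))))  =[not_not →]=  (b ^ (0 ^ 1))    ⊢ cost 5, within 5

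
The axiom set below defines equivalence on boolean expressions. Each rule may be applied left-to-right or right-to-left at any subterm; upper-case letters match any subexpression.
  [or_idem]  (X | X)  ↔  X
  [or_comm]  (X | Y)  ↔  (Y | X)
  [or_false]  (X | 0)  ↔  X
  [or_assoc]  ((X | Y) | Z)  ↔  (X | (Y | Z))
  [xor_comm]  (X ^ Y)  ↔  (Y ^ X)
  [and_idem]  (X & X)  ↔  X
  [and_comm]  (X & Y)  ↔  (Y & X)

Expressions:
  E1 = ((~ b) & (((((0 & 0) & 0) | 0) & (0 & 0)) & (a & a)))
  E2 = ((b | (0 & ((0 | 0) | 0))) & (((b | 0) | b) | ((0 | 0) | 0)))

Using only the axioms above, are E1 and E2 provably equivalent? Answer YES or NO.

NO

All listed rules preserve value, hence provable equivalence implies equal values everywhere; look for a separating assignment.
a=0, b=1 gives E1 ↦ 0, E2 ↦ 1; values differ ⇒ not provably equivalent.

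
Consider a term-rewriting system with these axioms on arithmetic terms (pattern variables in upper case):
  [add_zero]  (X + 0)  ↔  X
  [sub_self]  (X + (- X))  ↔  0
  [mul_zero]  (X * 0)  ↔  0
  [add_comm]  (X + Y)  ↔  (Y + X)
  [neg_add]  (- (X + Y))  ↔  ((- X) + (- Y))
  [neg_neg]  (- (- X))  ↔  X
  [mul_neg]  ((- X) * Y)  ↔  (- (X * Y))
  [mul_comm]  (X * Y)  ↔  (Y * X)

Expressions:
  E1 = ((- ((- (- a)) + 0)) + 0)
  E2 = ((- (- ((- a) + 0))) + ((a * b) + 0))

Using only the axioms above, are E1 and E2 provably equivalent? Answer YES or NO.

NO

The axioms are sound identities: if E1 ↔* E2 then E1 and E2 evaluate identically under any assignment.
Under a=1, b=1: E1 evaluates to -1, E2 to 0. Distinct ⇒ no rewrite sequence connects them.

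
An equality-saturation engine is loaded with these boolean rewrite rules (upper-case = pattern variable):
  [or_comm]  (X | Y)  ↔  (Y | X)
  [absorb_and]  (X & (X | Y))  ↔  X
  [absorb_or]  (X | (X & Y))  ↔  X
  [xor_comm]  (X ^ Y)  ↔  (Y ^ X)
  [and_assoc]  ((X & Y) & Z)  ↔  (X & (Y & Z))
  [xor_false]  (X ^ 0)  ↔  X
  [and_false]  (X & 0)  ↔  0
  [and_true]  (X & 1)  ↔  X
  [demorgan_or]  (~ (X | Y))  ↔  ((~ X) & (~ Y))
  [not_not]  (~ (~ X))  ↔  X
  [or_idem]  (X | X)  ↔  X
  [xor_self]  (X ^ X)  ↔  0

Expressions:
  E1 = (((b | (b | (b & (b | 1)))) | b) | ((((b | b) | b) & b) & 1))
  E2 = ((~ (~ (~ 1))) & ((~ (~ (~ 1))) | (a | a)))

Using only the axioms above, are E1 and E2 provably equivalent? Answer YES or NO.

NO

The axioms are sound identities: if E1 ↔* E2 then E1 and E2 evaluate identically under any assignment.
Under a=0, b=1: E1 evaluates to 1, E2 to 0. Distinct ⇒ no rewrite sequence connects them.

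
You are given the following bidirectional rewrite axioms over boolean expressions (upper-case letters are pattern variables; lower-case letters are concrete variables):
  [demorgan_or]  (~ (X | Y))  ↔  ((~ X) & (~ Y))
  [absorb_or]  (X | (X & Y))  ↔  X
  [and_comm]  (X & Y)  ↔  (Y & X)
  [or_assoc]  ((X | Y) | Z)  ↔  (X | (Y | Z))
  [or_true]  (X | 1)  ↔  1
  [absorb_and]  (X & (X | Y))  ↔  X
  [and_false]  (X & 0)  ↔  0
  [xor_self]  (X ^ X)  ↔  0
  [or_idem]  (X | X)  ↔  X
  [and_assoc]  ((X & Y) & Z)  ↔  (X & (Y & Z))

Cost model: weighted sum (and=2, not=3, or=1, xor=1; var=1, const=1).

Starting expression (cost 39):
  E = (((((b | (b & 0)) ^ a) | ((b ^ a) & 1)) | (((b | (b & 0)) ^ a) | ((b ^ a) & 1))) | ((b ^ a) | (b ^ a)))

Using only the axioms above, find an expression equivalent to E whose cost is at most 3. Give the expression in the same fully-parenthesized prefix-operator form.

(b ^ a)   [cost 3]

step 1: or_idem (→) rewrites ((((b | (b & 0)) ^ a) | ((b ^ a) & 1)) | (((b | (b & 0)) ^ a) | ((b ^ a) & 1))) into (((b | (b & 0)) ^ a) | ((b ^ a) & 1)), now ((((b | (b & 0)) ^ a) | ((b ^ a) & 1)) | ((b ^ a) | (b ^ a)))
step 2: or_idem (→) rewrites ((b ^ a) | (b ^ a)) into (b ^ a), now ((((b | (b & 0)) ^ a) | ((b ^ a) & 1)) | (b ^ a))
step 3: absorb_or (→) rewrites (b | (b & 0)) into b, now (((b ^ a) | ((b ^ a) & 1)) | (b ^ a))
step 4: absorb_or (→) rewrites ((b ^ a) | ((b ^ a) & 1)) into (b ^ a), now ((b ^ a) | (b ^ a))
step 5: or_idem (→) rewrites ((b ^ a) | (b ^ a)) into (b ^ a), reaching cost 3 (bound 3)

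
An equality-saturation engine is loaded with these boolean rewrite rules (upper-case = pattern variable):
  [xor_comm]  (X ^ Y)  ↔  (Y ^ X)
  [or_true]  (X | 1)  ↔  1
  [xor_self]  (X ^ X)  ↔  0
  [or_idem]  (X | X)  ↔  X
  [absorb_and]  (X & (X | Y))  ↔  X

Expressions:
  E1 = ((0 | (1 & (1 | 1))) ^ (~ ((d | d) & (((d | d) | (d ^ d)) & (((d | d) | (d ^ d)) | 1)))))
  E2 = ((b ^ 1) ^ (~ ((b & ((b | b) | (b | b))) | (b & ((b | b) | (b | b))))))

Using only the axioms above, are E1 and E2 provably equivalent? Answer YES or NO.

NO

All listed rules preserve value, hence provable equivalence implies equal values everywhere; look for a separating assignment.
b=0, d=1 gives E1 ↦ 1, E2 ↦ 0; values differ ⇒ not provably equivalent.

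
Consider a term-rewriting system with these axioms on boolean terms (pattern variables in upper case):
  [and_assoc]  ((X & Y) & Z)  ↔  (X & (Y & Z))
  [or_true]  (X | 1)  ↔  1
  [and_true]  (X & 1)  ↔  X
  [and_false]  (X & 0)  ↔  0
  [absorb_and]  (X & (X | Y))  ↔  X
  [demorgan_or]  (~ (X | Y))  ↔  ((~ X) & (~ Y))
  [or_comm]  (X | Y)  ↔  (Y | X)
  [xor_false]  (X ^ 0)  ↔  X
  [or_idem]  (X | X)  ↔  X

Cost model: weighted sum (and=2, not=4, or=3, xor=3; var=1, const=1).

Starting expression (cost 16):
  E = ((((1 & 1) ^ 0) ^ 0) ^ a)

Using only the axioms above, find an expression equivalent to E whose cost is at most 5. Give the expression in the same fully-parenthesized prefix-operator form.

(1 ^ a)   [cost 5]

1. [xor_false →] ((1 & 1) ^ 0)  →  (1 & 1);  E = (((1 & 1) ^ 0) ^ a)
2. [and_true →] (1 & 1)  →  1;  E = ((1 ^ 0) ^ a)
3. [xor_false →] (1 ^ 0)  →  1;  cost 5 ≤ 5, done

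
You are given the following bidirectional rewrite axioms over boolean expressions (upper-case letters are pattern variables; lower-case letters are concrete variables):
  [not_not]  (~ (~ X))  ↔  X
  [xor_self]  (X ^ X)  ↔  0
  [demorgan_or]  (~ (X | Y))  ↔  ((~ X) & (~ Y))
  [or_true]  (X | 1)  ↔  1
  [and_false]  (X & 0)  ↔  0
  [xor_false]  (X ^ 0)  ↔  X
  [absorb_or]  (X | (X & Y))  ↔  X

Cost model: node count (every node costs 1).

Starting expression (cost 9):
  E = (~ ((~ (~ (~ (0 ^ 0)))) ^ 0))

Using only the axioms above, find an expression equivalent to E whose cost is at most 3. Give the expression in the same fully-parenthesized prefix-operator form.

(1) ((~ (~ (~ (0 ^ 0)))) ^ 0)  =[xor_false →]=  (~ (~ (~ (0 ^ 0))))    ⊢ (~ (~ (~ (~ (0 ^ 0)))))
(2) (0 ^ 0)  =[xor_false →]=  0    ⊢ (~ (~ (~ (~ 0))))
(3) (~ (~ (~ 0)))  =[not_not →]=  (~ 0)    ⊢ cost 3, within 3

(~ (~ 0))   [cost 3]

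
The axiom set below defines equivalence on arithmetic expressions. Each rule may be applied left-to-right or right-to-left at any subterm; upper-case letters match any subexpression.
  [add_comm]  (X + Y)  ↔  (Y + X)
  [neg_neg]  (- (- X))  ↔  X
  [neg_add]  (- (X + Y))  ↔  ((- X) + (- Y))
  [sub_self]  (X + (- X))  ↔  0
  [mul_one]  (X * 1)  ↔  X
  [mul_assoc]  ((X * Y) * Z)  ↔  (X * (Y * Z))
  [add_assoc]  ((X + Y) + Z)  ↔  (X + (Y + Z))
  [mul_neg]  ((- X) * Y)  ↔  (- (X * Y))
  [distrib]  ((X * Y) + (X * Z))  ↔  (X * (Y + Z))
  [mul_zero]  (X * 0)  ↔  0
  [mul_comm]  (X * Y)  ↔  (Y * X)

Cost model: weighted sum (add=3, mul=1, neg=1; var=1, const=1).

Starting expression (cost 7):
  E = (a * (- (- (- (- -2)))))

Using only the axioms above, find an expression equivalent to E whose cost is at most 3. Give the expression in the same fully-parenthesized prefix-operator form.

1. [neg_neg →] (- (- -2))  →  -2;  E = (a * (- (- -2)))
2. [mul_comm →] (a * (- (- -2)))  →  ((- (- -2)) * a)
3. [neg_neg →] (- (- -2))  →  -2;  cost 3 ≤ 3, done

(-2 * a)   [cost 3]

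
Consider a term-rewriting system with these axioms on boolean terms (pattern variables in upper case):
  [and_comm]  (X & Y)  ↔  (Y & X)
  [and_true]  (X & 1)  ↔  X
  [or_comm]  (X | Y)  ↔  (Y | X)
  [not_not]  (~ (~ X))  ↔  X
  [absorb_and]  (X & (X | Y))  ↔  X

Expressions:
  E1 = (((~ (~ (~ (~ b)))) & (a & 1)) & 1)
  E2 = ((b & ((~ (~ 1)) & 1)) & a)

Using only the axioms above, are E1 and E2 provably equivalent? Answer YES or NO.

YES

1. [and_true →] (((~ (~ (~ (~ b)))) & (a & 1)) & 1)  →  ((~ (~ (~ (~ b)))) & (a & 1))
2. [not_not →] (~ (~ (~ b)))  →  (~ b);  E1 = ((~ (~ b)) & (a & 1))
3. [not_not →] (~ (~ b))  →  b;  E1 = (b & (a & 1))
4. [and_true →] (a & 1)  →  a;  E1 = (b & a)
5. [and_true ←] b  →  (b & 1);  E1 = ((b & 1) & a)
6. [not_not ←] 1  →  (~ (~ 1));  E1 = ((b & (~ (~ 1))) & a)
7. [and_true ←] (~ (~ 1))  →  ((~ (~ 1)) & 1);  this is E2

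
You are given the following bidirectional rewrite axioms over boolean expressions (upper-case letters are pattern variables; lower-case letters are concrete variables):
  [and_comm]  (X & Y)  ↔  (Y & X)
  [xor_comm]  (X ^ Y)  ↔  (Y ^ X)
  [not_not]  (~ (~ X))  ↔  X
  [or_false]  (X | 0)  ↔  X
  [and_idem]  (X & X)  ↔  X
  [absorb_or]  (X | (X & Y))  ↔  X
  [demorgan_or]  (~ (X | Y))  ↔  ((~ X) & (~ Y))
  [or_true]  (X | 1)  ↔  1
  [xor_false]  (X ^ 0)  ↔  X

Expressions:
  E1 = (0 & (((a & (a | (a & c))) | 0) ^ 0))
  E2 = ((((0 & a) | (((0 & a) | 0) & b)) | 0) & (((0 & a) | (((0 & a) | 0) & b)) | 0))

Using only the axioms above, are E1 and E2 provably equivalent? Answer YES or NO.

YES

(1) (a | (a & c))  =[absorb_or →]=  a    ⊢ (0 & (((a & a) | 0) ^ 0))
(2) (((a & a) | 0) ^ 0)  =[xor_false →]=  ((a & a) | 0)    ⊢ (0 & ((a & a) | 0))
(3) (a & a)  =[and_idem →]=  a    ⊢ (0 & (a | 0))
(4) (a | 0)  =[or_false →]=  a    ⊢ (0 & a)
(5) (0 & a)  =[or_false ←]=  ((0 & a) | 0)
(6) (0 & a)  =[absorb_or ←]=  ((0 & a) | ((0 & a) & b))    ⊢ (((0 & a) | ((0 & a) & b)) | 0)
(7) (0 & a)  =[or_false ←]=  ((0 & a) | 0)    ⊢ (((0 & a) | (((0 & a) | 0) & b)) | 0)
(8) (((0 & a) | (((0 & a) | 0) & b)) | 0)  =[and_idem ←]=  ((((0 & a) | (((0 & a) | 0) & b)) | 0) & (((0 & a) | (((0 & a) | 0) & b)) | 0))    ⊢ E2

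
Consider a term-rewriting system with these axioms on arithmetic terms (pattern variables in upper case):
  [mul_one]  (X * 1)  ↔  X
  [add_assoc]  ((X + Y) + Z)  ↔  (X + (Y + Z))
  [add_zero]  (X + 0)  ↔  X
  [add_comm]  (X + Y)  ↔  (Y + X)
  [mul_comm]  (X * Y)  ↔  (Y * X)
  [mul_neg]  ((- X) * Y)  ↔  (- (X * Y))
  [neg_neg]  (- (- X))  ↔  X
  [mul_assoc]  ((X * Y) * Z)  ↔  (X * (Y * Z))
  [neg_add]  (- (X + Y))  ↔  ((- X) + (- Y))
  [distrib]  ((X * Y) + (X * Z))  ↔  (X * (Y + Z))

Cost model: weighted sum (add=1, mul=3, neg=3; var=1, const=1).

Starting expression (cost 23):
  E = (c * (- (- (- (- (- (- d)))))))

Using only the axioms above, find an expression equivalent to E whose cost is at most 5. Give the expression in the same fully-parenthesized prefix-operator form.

(c * d)   [cost 5]

step 1: neg_neg (→) rewrites (- (- (- (- (- (- d)))))) into (- (- (- (- d)))), now (c * (- (- (- (- d)))))
step 2: neg_neg (→) rewrites (- (- (- d))) into (- d), now (c * (- (- d)))
step 3: neg_neg (→) rewrites (- (- d)) into d, reaching cost 5 (bound 5)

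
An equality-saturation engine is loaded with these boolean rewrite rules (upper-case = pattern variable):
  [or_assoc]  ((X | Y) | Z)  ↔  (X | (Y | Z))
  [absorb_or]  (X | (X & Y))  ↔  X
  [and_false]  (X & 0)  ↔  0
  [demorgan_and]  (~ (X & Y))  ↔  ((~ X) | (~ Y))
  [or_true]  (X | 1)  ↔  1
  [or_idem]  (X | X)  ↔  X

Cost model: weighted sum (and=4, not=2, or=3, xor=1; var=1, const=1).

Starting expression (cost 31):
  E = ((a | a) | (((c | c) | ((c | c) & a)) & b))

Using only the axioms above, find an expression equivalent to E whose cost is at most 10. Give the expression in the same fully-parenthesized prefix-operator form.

(a | (c & b))   [cost 10]

(1) ((c | c) | ((c | c) & a))  =[absorb_or →]=  (c | c)    ⊢ ((a | a) | ((c | c) & b))
(2) (a | a)  =[or_idem →]=  a    ⊢ (a | ((c | c) & b))
(3) (c | c)  =[or_idem →]=  c    ⊢ cost 10, within 10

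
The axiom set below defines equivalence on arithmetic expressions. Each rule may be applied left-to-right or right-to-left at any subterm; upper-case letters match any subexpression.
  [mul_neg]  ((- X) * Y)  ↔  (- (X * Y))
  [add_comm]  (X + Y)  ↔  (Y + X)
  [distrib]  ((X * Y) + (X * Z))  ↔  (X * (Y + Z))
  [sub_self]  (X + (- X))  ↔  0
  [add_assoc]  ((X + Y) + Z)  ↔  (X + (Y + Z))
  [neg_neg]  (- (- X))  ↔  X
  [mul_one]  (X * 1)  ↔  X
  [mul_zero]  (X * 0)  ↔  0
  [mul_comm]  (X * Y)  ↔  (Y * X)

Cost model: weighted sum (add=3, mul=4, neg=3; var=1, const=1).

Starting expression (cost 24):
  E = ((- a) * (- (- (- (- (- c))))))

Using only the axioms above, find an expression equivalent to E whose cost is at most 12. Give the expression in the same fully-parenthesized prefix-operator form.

step 1: neg_neg (→) rewrites (- (- (- c))) into (- c), now ((- a) * (- (- (- c))))
step 2: mul_comm (→) rewrites ((- a) * (- (- (- c)))) into ((- (- (- c))) * (- a))
step 3: neg_neg (→) rewrites (- (- (- c))) into (- c), reaching cost 12 (bound 12)

((- c) * (- a))   [cost 12]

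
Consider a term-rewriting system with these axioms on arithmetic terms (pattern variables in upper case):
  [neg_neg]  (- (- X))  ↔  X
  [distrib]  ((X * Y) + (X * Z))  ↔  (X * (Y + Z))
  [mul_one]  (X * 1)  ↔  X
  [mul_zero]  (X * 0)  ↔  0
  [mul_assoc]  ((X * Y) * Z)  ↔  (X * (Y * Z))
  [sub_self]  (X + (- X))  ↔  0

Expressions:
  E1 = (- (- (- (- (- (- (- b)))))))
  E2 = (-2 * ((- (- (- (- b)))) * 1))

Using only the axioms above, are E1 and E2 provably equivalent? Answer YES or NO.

NO

Every axiom is a valid identity, so a rewrite proof would force E1 and E2 to agree under every assignment.
At b=1: E1 = -1 but E2 = -2; they differ, so no derivation exists.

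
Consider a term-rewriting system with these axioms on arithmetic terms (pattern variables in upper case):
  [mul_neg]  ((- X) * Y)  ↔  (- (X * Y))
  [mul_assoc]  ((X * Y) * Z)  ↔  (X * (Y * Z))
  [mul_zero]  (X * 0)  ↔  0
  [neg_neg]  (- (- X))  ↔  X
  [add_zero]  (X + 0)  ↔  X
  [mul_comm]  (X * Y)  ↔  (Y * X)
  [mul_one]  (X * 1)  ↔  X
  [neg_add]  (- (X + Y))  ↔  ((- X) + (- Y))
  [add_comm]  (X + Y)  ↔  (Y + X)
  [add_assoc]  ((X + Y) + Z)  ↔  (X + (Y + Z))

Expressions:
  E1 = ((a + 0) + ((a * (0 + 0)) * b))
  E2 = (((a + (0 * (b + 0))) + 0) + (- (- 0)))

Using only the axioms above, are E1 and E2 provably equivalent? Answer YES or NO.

1. [add_zero →] (0 + 0)  →  0;  E1 = ((a + 0) + ((a * 0) * b))
2. [mul_zero →] (a * 0)  →  0;  E1 = ((a + 0) + (0 * b))
3. [add_zero →] (a + 0)  →  a;  E1 = (a + (0 * b))
4. [add_zero ←] (a + (0 * b))  →  ((a + (0 * b)) + 0)
5. [neg_neg ←] 0  →  (- (- 0));  E1 = ((a + (0 * b)) + (- (- 0)))
6. [add_zero ←] (a + (0 * b))  →  ((a + (0 * b)) + 0);  E1 = (((a + (0 * b)) + 0) + (- (- 0)))
7. [add_zero ←] b  →  (b + 0);  this is E2

YES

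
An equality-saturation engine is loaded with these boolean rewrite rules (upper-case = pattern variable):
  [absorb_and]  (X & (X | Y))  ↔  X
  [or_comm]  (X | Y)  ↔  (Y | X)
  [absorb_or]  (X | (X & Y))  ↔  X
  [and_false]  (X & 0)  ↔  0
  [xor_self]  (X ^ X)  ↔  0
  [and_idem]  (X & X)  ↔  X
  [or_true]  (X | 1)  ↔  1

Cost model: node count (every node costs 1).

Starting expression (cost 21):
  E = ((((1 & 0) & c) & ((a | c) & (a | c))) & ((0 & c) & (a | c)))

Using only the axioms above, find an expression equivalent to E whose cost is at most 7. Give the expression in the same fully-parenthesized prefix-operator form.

((0 & c) & (a | c))   [cost 7]

1. [and_idem →] ((a | c) & (a | c))  →  (a | c);  E = ((((1 & 0) & c) & (a | c)) & ((0 & c) & (a | c)))
2. [and_false →] (1 & 0)  →  0;  E = (((0 & c) & (a | c)) & ((0 & c) & (a | c)))
3. [and_idem →] (((0 & c) & (a | c)) & ((0 & c) & (a | c)))  →  ((0 & c) & (a | c));  cost 7 ≤ 7, done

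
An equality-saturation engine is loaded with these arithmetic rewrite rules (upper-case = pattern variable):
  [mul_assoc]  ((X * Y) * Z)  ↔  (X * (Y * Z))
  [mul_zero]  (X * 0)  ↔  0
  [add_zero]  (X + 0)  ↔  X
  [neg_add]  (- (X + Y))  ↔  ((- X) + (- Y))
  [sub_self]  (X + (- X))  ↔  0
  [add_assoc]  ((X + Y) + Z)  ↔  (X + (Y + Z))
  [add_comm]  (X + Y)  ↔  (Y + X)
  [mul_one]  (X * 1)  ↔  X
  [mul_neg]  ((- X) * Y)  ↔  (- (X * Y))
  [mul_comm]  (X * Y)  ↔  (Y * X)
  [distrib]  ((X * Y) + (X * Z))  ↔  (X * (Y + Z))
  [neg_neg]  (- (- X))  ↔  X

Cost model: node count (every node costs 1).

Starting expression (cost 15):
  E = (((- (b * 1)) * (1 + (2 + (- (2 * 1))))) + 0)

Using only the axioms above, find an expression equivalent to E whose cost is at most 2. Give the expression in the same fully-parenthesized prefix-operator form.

1. [mul_one →] (2 * 1)  →  2;  E = (((- (b * 1)) * (1 + (2 + (- 2)))) + 0)
2. [sub_self →] (2 + (- 2))  →  0;  E = (((- (b * 1)) * (1 + 0)) + 0)
3. [add_zero →] (((- (b * 1)) * (1 + 0)) + 0)  →  ((- (b * 1)) * (1 + 0))
4. [mul_one →] (b * 1)  →  b;  E = ((- b) * (1 + 0))
5. [add_zero →] (1 + 0)  →  1;  E = ((- b) * 1)
6. [mul_one →] ((- b) * 1)  →  (- b);  cost 2 ≤ 2, done

(- b)   [cost 2]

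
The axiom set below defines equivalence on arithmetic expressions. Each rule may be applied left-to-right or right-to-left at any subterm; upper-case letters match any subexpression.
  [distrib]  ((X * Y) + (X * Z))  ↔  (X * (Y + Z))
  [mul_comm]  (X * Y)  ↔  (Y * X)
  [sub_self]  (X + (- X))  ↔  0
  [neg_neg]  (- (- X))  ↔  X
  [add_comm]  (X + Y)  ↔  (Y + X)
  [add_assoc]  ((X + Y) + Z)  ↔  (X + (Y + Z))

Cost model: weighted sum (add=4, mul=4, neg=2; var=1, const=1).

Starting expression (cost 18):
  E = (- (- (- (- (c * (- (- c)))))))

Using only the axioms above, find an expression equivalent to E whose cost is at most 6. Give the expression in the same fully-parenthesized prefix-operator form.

(c * c)   [cost 6]

1. [neg_neg →] (- (- c))  →  c;  E = (- (- (- (- (c * c)))))
2. [neg_neg →] (- (- (- (- (c * c)))))  →  (- (- (c * c)))
3. [neg_neg →] (- (- (c * c)))  →  (c * c);  cost 6 ≤ 6, done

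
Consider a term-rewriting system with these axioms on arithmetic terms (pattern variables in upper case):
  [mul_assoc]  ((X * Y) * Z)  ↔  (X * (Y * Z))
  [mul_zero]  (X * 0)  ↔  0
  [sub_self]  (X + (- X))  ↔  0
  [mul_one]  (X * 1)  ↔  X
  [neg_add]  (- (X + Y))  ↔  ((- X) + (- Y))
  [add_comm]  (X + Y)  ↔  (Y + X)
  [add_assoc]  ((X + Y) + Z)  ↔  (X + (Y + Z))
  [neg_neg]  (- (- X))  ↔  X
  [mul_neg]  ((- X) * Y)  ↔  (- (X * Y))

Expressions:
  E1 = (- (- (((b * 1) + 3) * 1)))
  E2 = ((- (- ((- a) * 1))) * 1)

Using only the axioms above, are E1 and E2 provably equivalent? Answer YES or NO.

NO

Every axiom is a valid identity, so a rewrite proof would force E1 and E2 to agree under every assignment.
At a=0, b=0: E1 = 3 but E2 = 0; they differ, so no derivation exists.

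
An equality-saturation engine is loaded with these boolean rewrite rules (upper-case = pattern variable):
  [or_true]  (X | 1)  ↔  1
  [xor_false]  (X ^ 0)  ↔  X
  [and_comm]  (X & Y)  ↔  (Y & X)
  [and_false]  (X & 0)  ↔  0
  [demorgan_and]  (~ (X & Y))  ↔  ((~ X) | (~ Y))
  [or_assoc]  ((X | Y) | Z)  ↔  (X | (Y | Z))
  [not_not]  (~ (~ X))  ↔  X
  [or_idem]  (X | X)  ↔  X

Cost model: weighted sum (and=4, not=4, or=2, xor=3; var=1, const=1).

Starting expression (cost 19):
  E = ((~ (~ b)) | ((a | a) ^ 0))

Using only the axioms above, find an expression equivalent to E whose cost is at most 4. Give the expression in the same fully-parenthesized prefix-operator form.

(b | a)   [cost 4]

(1) ((a | a) ^ 0)  =[xor_false →]=  (a | a)    ⊢ ((~ (~ b)) | (a | a))
(2) (~ (~ b))  =[not_not →]=  b    ⊢ (b | (a | a))
(3) (a | a)  =[or_idem →]=  a    ⊢ cost 4, within 4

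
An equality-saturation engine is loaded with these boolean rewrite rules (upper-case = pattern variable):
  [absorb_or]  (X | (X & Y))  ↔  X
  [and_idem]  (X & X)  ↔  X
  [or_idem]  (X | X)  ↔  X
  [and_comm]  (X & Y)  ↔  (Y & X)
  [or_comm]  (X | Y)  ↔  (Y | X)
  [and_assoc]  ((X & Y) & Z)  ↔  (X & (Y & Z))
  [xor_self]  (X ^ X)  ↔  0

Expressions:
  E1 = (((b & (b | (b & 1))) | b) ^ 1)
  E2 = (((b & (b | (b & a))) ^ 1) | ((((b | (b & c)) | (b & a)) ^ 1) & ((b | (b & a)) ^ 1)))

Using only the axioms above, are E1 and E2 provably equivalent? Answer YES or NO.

YES

1. [absorb_or →] (b | (b & 1))  →  b;  E1 = (((b & b) | b) ^ 1)
2. [and_idem →] (b & b)  →  b;  E1 = ((b | b) ^ 1)
3. [or_idem →] (b | b)  →  b;  E1 = (b ^ 1)
4. [or_idem ←] (b ^ 1)  →  ((b ^ 1) | (b ^ 1))
5. [and_idem ←] b  →  (b & b);  E1 = (((b & b) ^ 1) | (b ^ 1))
6. [absorb_or ←] b  →  (b | (b & a));  E1 = (((b & b) ^ 1) | ((b | (b & a)) ^ 1))
7. [absorb_or ←] b  →  (b | (b & a));  E1 = (((b & (b | (b & a))) ^ 1) | ((b | (b & a)) ^ 1))
8. [and_idem ←] ((b | (b & a)) ^ 1)  →  (((b | (b & a)) ^ 1) & ((b | (b & a)) ^ 1));  E1 = (((b & (b | (b & a))) ^ 1) | (((b | (b & a)) ^ 1) & ((b | (b & a)) ^ 1)))
9. [absorb_or ←] b  →  (b | (b & c));  this is E2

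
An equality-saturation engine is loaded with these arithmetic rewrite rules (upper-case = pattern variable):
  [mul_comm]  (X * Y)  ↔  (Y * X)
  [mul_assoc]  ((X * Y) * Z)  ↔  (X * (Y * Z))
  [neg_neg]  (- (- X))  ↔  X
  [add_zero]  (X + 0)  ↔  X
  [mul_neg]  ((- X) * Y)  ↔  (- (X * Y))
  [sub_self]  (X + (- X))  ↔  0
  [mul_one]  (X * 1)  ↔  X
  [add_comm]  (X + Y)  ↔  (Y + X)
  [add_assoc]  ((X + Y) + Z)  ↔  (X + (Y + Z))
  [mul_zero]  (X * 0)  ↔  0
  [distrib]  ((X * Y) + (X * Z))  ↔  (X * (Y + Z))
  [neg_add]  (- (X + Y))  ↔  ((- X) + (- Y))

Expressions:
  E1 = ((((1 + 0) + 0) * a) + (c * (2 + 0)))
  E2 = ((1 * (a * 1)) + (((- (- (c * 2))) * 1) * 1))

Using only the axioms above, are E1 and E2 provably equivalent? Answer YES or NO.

YES

1. [add_zero →] ((1 + 0) + 0)  →  (1 + 0);  E1 = (((1 + 0) * a) + (c * (2 + 0)))
2. [add_zero →] (2 + 0)  →  2;  E1 = (((1 + 0) * a) + (c * 2))
3. [add_zero →] (1 + 0)  →  1;  E1 = ((1 * a) + (c * 2))
4. [mul_one ←] a  →  (a * 1);  E1 = ((1 * (a * 1)) + (c * 2))
5. [mul_one ←] (c * 2)  →  ((c * 2) * 1);  E1 = ((1 * (a * 1)) + ((c * 2) * 1))
6. [mul_one ←] ((c * 2) * 1)  →  (((c * 2) * 1) * 1);  E1 = ((1 * (a * 1)) + (((c * 2) * 1) * 1))
7. [neg_neg ←] (c * 2)  →  (- (- (c * 2)));  this is E2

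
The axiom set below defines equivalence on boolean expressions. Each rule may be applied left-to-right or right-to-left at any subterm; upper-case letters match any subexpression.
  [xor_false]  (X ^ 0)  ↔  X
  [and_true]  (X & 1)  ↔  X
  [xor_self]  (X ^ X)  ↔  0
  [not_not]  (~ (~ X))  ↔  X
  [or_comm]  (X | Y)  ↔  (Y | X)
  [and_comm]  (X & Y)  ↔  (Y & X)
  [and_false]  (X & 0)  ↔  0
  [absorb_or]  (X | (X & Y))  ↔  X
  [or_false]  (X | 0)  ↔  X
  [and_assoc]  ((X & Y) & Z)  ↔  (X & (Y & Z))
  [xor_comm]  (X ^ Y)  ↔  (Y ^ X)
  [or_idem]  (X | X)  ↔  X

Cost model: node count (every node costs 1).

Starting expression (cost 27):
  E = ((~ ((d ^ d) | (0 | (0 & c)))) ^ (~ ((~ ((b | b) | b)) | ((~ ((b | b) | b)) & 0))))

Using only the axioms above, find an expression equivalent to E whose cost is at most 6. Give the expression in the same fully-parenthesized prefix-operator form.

step 1: absorb_or (→) rewrites ((~ ((b | b) | b)) | ((~ ((b | b) | b)) & 0)) into (~ ((b | b) | b)), now ((~ ((d ^ d) | (0 | (0 & c)))) ^ (~ (~ ((b | b) | b))))
step 2: not_not (→) rewrites (~ (~ ((b | b) | b))) into ((b | b) | b), now ((~ ((d ^ d) | (0 | (0 & c)))) ^ ((b | b) | b))
step 3: or_idem (→) rewrites (b | b) into b, now ((~ ((d ^ d) | (0 | (0 & c)))) ^ (b | b))
step 4: xor_self (→) rewrites (d ^ d) into 0, now ((~ (0 | (0 | (0 & c)))) ^ (b | b))
step 5: absorb_or (→) rewrites (0 | (0 & c)) into 0, now ((~ (0 | 0)) ^ (b | b))
step 6: or_idem (→) rewrites (0 | 0) into 0, reaching cost 6 (bound 6)

((~ 0) ^ (b | b))   [cost 6]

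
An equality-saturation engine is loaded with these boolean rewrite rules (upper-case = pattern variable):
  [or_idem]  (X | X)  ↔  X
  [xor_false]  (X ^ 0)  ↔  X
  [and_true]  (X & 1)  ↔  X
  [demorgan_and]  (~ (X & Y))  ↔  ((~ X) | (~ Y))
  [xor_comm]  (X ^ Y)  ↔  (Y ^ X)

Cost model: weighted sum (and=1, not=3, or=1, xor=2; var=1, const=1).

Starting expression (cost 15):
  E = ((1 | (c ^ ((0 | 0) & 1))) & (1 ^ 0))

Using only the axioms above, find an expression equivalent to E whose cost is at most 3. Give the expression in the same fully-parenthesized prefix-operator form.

(1 | c)   [cost 3]

1. [or_idem →] (0 | 0)  →  0;  E = ((1 | (c ^ (0 & 1))) & (1 ^ 0))
2. [xor_false →] (1 ^ 0)  →  1;  E = ((1 | (c ^ (0 & 1))) & 1)
3. [and_true →] ((1 | (c ^ (0 & 1))) & 1)  →  (1 | (c ^ (0 & 1)))
4. [and_true →] (0 & 1)  →  0;  E = (1 | (c ^ 0))
5. [xor_false →] (c ^ 0)  →  c;  cost 3 ≤ 3, done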